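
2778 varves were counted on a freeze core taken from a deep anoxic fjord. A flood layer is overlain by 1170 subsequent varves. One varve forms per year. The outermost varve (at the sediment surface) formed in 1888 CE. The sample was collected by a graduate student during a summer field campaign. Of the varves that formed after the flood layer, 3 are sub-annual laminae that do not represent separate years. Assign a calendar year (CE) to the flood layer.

721 CE

1170 varves formed after the flood layer.
Removing the 3 false varves leaves 1170 − 3 = 1167 true varves beyond the flood layer.
1888 − 1167 = 721 CE.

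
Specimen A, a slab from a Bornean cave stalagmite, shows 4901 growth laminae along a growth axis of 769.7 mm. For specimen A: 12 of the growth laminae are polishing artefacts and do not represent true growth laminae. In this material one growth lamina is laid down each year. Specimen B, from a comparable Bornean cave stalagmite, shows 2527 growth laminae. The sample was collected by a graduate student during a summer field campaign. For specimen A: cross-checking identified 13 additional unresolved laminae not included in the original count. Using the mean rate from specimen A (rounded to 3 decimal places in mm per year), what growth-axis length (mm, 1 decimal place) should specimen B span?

396.7 mm

Specimen A: true growth lamina count = 4901 − 12 + 13 = 4902.
A: 769.7 mm over 4902 years gives 769.7 / 4902 ≈ 0.157 mm per year.
For B, 0.157 mm/year × 2527 years = 396.7 mm.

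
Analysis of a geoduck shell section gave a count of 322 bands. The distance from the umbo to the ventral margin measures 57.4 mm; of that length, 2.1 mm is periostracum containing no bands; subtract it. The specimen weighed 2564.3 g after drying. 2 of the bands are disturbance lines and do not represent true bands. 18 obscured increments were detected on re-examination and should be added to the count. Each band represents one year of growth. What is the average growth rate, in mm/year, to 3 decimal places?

0.164 mm/year

Correcting the raw count gives 322 − 2 + 18 = 338 true bands.
The growth record spans 57.4 − 2.1 = 55.3 mm.
Extension rate ≈ 55.3 / 338 = 0.164 mm/year.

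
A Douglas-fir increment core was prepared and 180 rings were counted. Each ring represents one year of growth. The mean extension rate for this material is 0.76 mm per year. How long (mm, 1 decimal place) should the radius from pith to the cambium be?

The record spans 180 years at 0.76 mm per year.
Predicted length = 0.76 mm/year × 180 years = 136.8 mm.

136.8 mm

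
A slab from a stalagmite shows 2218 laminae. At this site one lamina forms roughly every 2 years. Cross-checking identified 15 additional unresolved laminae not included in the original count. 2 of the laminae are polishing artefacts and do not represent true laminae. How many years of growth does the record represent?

Correcting the raw count gives 2218 − 2 + 15 = 2231 true laminae.
2231 laminae at 2 years each span 2231 × 2 = 4462 years.

4462 years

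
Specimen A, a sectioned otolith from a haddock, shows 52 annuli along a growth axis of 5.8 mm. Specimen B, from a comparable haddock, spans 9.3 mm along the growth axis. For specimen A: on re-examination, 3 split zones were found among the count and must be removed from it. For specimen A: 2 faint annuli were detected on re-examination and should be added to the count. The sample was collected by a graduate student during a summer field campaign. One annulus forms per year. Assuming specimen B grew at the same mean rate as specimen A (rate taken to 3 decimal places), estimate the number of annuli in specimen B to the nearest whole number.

82 annuli

Specimen A: after corrections the count is 52 − 3 + 2 = 51 annuli.
A: Mean rate = 5.8 mm / 51 years ≈ 0.114 mm/yr.
Specimen B: 9.3 mm / 0.114 mm per year = 81.58 years ≈ 82 annuli.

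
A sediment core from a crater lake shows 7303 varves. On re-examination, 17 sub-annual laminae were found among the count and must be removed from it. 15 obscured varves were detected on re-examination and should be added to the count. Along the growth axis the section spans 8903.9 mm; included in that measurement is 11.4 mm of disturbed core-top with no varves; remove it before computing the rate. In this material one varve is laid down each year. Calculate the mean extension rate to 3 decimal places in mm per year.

1.218 mm per year

Correcting the raw count gives 7303 − 17 + 15 = 7301 true varves.
Removing the 11.4 mm offcut leaves 8903.9 − 11.4 = 8892.5 mm.
Extension rate ≈ 8892.5 / 7301 = 1.218 mm per year.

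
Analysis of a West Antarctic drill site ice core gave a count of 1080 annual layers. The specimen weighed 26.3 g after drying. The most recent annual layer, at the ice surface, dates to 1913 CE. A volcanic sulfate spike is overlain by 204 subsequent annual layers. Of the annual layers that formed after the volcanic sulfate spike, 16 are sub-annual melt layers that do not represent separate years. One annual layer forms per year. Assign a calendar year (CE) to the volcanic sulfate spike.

204 annual layers post-date the volcanic sulfate spike.
204 − 16 false = 188 true annual layers after the volcanic sulfate spike.
1913 − 188 = 1725 CE.

1725 CE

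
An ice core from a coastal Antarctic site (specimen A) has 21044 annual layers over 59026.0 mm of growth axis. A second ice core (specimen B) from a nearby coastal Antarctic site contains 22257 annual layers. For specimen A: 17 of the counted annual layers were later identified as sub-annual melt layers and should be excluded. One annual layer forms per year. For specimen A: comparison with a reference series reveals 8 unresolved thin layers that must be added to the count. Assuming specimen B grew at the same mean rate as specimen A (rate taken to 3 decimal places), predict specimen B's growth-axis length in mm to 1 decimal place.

62453.1 mm

Specimen A: after corrections the count is 21044 − 17 + 8 = 21035 annual layers.
A: 59026.0 mm over 21035 years gives 59026.0 / 21035 ≈ 2.806 mm/year.
B's length ≈ 2.806 × 22257 = 62453.1 mm.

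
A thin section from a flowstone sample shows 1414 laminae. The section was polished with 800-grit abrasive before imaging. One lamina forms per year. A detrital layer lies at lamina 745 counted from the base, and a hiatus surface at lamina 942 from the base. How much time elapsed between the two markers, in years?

197 yr

Separation: 942 − 745 = 197 laminae.
One lamina per year makes the interval 197 years.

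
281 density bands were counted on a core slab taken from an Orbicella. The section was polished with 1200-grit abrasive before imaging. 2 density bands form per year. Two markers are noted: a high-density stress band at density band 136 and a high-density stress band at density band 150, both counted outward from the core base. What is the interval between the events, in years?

7 yr

The two markers are separated by 150 − 136 = 14 density bands.
Dividing by 2 density bands per year: 14 / 2 = 7 years.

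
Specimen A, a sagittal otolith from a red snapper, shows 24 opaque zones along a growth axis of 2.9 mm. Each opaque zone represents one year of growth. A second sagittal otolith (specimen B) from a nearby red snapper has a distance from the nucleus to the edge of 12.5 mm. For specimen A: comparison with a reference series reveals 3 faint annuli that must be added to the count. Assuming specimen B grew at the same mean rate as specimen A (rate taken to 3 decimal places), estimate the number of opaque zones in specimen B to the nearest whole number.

117 opaque zones

Specimen A: true opaque zone count = 24 + 3 = 27.
A: Extension rate ≈ 2.9 / 27 = 0.107 mm per year.
B spans 12.5 / 0.107 = 116.82 years ≈ 117 opaque zones.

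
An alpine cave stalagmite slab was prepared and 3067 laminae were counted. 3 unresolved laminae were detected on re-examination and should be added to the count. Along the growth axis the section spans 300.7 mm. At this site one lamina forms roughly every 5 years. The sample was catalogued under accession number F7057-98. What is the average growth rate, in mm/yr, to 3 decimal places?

0.020 mm/yr

After corrections the count is 3067 + 3 = 3070 laminae.
3070 laminae at 5 years each span 3070 × 5 = 15350 years.
300.7 mm over 15350 years gives 300.7 / 15350 ≈ 0.020 mm/yr.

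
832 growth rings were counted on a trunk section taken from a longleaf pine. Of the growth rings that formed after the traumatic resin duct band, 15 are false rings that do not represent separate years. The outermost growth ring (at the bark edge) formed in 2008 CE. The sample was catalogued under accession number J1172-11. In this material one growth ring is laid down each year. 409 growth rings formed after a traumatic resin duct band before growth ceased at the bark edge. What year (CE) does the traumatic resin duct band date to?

1614 CE

There are 409 growth rings younger than the traumatic resin duct band.
409 − 15 false = 394 true growth rings after the traumatic resin duct band.
Counting back 394 years from 2008 CE places the traumatic resin duct band in 2008 − 394 = 1614 CE.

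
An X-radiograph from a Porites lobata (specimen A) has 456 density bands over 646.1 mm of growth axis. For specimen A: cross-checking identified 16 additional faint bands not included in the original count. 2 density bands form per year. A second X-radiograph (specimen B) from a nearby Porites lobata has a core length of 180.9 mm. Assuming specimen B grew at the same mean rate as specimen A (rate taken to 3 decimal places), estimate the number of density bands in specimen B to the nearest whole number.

132 density bands

Specimen A: true density band count = 456 + 16 = 472.
Specimen A: with 2 density bands per year, 472 / 2 = 236 years.
A: 646.1 mm over 236 years gives 646.1 / 236 ≈ 2.738 mm per year.
For B, 180.9 / 2.738 = 66.07 years; at 2 density bands per year that is 66.07 × 2 ≈ 132 density bands.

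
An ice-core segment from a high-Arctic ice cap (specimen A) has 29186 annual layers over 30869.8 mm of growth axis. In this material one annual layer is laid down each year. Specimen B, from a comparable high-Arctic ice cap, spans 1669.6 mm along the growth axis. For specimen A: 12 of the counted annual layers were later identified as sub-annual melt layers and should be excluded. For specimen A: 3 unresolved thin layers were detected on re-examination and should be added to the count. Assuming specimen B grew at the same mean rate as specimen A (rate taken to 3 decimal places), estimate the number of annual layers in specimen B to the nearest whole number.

Specimen A: after corrections the count is 29186 − 12 + 3 = 29177 annual layers.
A: Extension rate ≈ 30869.8 / 29177 = 1.058 mm per year.
Specimen B: 1669.6 mm / 1.058 mm per year = 1578.07 years ≈ 1578 annual layers.

1578 annual layers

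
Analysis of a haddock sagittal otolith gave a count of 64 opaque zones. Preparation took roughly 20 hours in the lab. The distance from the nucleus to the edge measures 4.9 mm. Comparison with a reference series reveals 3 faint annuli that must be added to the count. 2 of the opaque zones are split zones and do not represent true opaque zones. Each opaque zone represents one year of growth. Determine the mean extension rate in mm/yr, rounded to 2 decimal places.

0.08 mm/yr

Correcting the raw count gives 64 − 2 + 3 = 65 true opaque zones.
Extension rate ≈ 4.9 / 65 = 0.08 mm/yr.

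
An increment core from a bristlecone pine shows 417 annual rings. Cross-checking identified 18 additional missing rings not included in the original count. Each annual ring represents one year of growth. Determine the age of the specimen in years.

435 years

True annual ring count = 417 + 18 = 435.
At one annual ring per year, that is 435 years.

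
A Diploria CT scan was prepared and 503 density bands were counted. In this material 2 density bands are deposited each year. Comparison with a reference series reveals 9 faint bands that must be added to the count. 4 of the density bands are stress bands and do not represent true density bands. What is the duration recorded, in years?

Adjusted count: 503 − 4 + 9 = 508 density bands.
Dividing by 2 density bands per year: 508 / 2 = 254 years.

254 years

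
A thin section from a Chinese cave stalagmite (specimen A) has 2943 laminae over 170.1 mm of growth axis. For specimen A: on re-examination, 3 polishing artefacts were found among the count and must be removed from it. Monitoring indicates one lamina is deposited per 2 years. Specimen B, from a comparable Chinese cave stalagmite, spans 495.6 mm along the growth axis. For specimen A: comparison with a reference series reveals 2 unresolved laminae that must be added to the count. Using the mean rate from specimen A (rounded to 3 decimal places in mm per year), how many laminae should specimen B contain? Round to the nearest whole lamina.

8545 laminae

Specimen A: correcting the raw count gives 2943 − 3 + 2 = 2942 true laminae.
Specimen A: multiplying by 2 years per lamina: 2942 × 2 = 5884 years.
A: 170.1 mm over 5884 years gives 170.1 / 5884 ≈ 0.029 mm/year.
For B, 495.6 / 0.029 = 17089.66 years; at 2 years per lamina that is 17089.66 / 2 ≈ 8545 laminae.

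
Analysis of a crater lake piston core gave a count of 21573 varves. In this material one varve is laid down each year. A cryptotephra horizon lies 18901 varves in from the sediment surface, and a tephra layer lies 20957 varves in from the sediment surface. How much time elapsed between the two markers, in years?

2056 years

Separation: 20957 − 18901 = 2056 varves.
At one varve per year, 2056 years elapsed between them.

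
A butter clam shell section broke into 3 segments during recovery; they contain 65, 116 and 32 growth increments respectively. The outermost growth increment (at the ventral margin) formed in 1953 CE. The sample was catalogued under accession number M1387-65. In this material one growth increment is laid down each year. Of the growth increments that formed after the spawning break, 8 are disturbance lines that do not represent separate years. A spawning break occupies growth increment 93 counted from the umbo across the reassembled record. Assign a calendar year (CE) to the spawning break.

1841 CE

Total growth increments = 65 + 116 + 32 = 213.
213 − 93 = 120 growth increments lie beyond the spawning break toward the ventral margin.
Removing the 8 false growth increments leaves 120 − 8 = 112 true growth increments beyond the spawning break.
The growth increment at the ventral margin is 1953 CE, so the spawning break dates to 1953 − 112 = 1841 CE.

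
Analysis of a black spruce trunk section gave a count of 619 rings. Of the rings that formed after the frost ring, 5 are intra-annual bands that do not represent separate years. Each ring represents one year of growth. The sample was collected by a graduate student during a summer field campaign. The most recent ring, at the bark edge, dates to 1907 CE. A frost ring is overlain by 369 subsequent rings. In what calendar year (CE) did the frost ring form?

There are 369 rings younger than the frost ring.
369 − 5 false = 364 true rings after the frost ring.
Counting back 364 years from 1907 CE places the frost ring in 1907 − 364 = 1543 CE.

1543 CE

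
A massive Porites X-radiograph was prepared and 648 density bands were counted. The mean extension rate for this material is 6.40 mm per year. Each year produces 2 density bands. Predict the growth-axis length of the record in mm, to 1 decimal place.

2073.6 mm

648 density bands at 2 per year is 648 / 2 = 324 years.
324 years at 6.40 mm/year gives 6.40 × 324 = 2073.6 mm.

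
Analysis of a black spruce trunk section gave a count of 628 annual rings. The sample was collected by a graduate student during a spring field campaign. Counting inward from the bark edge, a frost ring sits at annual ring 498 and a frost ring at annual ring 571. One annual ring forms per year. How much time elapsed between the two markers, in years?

73 years

571 − 498 = 73 annual rings lie between the two events.
That is 73 years at one annual ring per year.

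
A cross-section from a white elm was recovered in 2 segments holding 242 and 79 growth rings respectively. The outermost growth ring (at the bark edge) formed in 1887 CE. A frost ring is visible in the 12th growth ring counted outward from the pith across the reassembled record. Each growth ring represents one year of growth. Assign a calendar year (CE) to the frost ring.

1578 CE

Total growth rings = 242 + 79 = 321.
321 − 12 = 309 growth rings lie beyond the frost ring toward the bark edge.
The growth ring at the bark edge is 1887 CE, so the frost ring dates to 1887 − 309 = 1578 CE.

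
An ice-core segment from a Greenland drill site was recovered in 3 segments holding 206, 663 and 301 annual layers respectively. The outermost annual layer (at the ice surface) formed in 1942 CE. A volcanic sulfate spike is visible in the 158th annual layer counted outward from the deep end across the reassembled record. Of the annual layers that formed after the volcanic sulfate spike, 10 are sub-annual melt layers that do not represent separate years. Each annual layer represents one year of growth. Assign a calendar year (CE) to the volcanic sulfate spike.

Total annual layers = 206 + 663 + 301 = 1170.
Between annual layer 158 and the ice surface there are 1170 − 158 = 1012 annual layers.
Removing the 10 false annual layers leaves 1012 − 10 = 1002 true annual layers beyond the volcanic sulfate spike.
1942 − 1002 = 940 CE.

940 CE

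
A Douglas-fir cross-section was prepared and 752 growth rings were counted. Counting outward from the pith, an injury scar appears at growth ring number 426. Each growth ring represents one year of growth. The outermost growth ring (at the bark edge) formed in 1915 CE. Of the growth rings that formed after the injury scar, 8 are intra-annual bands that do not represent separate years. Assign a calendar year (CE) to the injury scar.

The injury scar sits at growth ring 426 from the pith, so 752 − 426 = 326 growth rings formed after it.
326 − 8 false = 318 true growth rings after the injury scar.
1915 − 318 = 1597 CE.

1597 CE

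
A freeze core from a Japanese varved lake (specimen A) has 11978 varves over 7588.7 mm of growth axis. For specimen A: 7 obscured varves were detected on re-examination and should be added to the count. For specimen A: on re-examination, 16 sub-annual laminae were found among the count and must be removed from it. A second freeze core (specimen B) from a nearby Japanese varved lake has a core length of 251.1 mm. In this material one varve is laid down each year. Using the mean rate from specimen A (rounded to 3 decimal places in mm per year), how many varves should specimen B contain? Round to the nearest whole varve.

396 varves

Specimen A: after corrections the count is 11978 − 16 + 7 = 11969 varves.
A: Extension rate ≈ 7588.7 / 11969 = 0.634 mm per year.
B spans 251.1 / 0.634 = 396.06 years ≈ 396 varves.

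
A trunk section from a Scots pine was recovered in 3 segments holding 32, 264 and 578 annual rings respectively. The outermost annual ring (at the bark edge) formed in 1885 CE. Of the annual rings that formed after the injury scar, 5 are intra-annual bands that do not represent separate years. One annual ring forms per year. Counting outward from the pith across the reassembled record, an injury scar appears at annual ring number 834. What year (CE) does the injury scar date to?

1850 CE

Total annual rings = 32 + 264 + 578 = 874.
874 − 834 = 40 annual rings lie beyond the injury scar toward the bark edge.
Excluding 5 false annual rings: 40 − 5 = 35.
Counting back 35 years from 1885 CE places the injury scar in 1885 − 35 = 1850 CE.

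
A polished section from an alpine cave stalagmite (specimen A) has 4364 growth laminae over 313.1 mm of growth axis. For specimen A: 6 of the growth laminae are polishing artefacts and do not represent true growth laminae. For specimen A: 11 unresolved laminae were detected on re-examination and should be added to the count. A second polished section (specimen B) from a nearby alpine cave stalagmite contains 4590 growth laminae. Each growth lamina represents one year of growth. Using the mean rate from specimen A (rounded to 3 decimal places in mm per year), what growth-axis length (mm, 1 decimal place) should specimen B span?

Specimen A: true growth lamina count = 4364 − 6 + 11 = 4369.
A: Mean rate = 313.1 mm / 4369 years ≈ 0.072 mm/year.
For B, 0.072 mm/year × 4590 years = 330.5 mm.

330.5 mm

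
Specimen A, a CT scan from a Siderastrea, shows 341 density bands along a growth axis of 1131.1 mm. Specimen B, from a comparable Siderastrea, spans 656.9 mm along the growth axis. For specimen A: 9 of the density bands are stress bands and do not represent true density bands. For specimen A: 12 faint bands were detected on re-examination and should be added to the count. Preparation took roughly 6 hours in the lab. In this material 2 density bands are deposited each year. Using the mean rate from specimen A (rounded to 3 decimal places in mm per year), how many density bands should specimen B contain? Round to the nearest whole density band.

Specimen A: correcting the raw count gives 341 − 9 + 12 = 344 true density bands.
Specimen A: 344 density bands at 2 per year is 344 / 2 = 172 years.
A: Extension rate ≈ 1131.1 / 172 = 6.576 mm per year.
B spans 656.9 / 6.576 = 99.89 years; at 2 density bands per year that is 99.89 × 2 ≈ 200 density bands.

200 density bands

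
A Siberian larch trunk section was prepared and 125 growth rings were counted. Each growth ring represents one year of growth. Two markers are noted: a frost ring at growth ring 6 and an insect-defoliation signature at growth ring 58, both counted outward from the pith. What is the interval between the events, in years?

Separation: 58 − 6 = 52 growth rings.
That is 52 years at one growth ring per year.

52 years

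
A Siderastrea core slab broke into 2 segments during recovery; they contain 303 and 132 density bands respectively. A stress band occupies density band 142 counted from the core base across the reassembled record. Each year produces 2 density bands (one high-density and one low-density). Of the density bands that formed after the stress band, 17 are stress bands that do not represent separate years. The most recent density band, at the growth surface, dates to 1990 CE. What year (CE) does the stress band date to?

1852 CE

Total density bands = 303 + 132 = 435.
435 − 142 = 293 density bands lie beyond the stress band toward the growth surface.
Excluding 17 false density bands: 293 − 17 = 276.
With 2 density bands per year, 276 / 2 = 138 years.
Counting back 138 years from 1990 CE places the stress band in 1990 − 138 = 1852 CE.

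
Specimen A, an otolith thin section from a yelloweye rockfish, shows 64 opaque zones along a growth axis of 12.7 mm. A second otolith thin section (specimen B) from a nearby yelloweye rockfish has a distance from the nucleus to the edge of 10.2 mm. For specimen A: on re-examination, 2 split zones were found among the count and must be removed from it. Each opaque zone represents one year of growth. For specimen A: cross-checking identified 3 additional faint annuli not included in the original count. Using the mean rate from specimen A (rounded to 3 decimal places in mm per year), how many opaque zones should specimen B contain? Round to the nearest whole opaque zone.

52 opaque zones

Specimen A: after corrections the count is 64 − 2 + 3 = 65 opaque zones.
A: 12.7 mm over 65 years gives 12.7 / 65 ≈ 0.195 mm per year.
B spans 10.2 / 0.195 = 52.31 years ≈ 52 opaque zones.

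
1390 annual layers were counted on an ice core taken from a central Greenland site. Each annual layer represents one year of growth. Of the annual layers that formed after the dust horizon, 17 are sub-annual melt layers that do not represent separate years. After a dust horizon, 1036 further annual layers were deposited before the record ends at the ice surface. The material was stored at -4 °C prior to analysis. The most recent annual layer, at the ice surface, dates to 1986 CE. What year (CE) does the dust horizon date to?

967 CE

There are 1036 annual layers younger than the dust horizon.
Removing the 17 false annual layers leaves 1036 − 17 = 1019 true annual layers beyond the dust horizon.
1986 − 1019 = 967 CE.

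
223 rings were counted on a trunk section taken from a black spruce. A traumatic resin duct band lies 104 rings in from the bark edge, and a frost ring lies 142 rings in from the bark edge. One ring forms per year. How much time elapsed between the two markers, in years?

The two markers are separated by 142 − 104 = 38 rings.
At one ring per year, 38 years elapsed between them.

38 yr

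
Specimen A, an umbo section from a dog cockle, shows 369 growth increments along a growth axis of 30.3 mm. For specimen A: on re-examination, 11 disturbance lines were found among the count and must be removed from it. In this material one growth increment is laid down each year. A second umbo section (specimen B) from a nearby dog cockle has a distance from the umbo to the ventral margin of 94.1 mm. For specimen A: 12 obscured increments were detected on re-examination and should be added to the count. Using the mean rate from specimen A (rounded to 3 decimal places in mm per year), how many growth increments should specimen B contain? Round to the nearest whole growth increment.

1148 growth increments

Specimen A: true growth increment count = 369 − 11 + 12 = 370.
A: 30.3 mm over 370 years gives 30.3 / 370 ≈ 0.082 mm/yr.
For B, 94.1 / 0.082 = 1147.56 years ≈ 1148 growth increments.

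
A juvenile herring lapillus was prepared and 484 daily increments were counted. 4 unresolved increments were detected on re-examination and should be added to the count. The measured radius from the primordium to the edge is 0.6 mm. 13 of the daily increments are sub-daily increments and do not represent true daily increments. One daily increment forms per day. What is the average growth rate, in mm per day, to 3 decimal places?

0.001 mm per day

After corrections the count is 484 − 13 + 4 = 475 daily increments.
Extension rate ≈ 0.6 / 475 = 0.001 mm per day.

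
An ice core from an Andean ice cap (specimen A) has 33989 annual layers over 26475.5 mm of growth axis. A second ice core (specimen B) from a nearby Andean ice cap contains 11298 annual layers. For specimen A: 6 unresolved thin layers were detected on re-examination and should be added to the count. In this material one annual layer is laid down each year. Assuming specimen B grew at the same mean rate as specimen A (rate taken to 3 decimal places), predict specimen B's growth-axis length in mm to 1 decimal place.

Specimen A: correcting the raw count gives 33989 + 6 = 33995 true annual layers.
A: 26475.5 mm over 33995 years gives 26475.5 / 33995 ≈ 0.779 mm/yr.
B's length ≈ 0.779 × 11298 = 8801.1 mm.

8801.1 mm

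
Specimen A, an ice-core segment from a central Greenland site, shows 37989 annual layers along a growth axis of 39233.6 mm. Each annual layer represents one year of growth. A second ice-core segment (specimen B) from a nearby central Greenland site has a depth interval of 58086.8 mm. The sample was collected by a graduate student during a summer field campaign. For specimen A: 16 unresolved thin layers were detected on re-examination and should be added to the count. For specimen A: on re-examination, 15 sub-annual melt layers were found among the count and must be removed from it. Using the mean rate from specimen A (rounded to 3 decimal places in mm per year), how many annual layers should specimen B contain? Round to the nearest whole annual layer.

Specimen A: correcting the raw count gives 37989 − 15 + 16 = 37990 true annual layers.
A: Mean rate = 39233.6 mm / 37990 years ≈ 1.033 mm/year.
For B, 58086.8 / 1.033 = 56231.17 years ≈ 56231 annual layers.

56231 annual layers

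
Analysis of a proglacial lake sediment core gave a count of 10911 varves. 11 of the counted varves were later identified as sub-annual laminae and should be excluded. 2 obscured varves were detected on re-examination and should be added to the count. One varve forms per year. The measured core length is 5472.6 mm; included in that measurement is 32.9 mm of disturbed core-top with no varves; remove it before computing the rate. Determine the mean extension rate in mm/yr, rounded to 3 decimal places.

0.499 mm/yr

True varve count = 10911 − 11 + 2 = 10902.
The growth record spans 5472.6 − 32.9 = 5439.7 mm.
Mean rate = 5439.7 mm / 10902 years ≈ 0.499 mm/yr.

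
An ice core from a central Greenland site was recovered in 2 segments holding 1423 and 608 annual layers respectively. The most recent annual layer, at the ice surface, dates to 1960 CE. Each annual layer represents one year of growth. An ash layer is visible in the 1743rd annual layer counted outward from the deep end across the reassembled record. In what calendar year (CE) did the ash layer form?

Total annual layers = 1423 + 608 = 2031.
Between annual layer 1743 and the ice surface there are 2031 − 1743 = 288 annual layers.
Counting back 288 years from 1960 CE places the ash layer in 1960 − 288 = 1672 CE.

1672 CE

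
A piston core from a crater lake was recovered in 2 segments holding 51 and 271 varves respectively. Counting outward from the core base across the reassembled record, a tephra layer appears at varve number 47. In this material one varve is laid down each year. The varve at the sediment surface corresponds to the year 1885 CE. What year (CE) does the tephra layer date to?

1610 CE

Total varves = 51 + 271 = 322.
Between varve 47 and the sediment surface there are 322 − 47 = 275 varves.
1885 − 275 = 1610 CE.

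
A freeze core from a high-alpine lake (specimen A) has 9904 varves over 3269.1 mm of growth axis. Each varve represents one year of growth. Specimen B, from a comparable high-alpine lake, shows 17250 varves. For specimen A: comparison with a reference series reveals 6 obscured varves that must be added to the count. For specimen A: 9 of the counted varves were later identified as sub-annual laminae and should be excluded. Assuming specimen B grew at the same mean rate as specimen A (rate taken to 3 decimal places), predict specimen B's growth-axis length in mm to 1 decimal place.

5692.5 mm

Specimen A: true varve count = 9904 − 9 + 6 = 9901.
A: Extension rate ≈ 3269.1 / 9901 = 0.330 mm/year.
B's length ≈ 0.330 × 17250 = 5692.5 mm.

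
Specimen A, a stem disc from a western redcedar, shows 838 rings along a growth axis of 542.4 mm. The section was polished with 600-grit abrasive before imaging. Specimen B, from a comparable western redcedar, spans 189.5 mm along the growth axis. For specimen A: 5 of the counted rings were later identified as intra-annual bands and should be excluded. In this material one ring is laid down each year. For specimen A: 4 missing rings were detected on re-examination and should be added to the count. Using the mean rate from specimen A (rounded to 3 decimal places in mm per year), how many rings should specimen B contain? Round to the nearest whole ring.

Specimen A: true ring count = 838 − 5 + 4 = 837.
A: Mean rate = 542.4 mm / 837 years ≈ 0.648 mm/year.
For B, 189.5 / 0.648 = 292.44 years ≈ 292 rings.

292 rings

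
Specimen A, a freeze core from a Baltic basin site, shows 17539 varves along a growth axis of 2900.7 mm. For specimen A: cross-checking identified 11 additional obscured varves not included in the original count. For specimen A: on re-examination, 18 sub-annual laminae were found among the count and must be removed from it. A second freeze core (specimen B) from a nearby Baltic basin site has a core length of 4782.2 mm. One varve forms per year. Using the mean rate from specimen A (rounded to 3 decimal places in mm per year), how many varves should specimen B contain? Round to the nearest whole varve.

28983 varves

Specimen A: correcting the raw count gives 17539 − 18 + 11 = 17532 true varves.
A: Mean rate = 2900.7 mm / 17532 years ≈ 0.165 mm per year.
B spans 4782.2 / 0.165 = 28983.03 years ≈ 28983 varves.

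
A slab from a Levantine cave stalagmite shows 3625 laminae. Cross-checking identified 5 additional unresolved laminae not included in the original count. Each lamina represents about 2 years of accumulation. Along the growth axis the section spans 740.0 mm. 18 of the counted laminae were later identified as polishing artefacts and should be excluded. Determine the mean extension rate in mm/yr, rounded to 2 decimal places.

True lamina count = 3625 − 18 + 5 = 3612.
Multiplying by 2 years per lamina: 3612 × 2 = 7224 years.
740.0 mm over 7224 years gives 740.0 / 7224 ≈ 0.10 mm/yr.

0.10 mm/yr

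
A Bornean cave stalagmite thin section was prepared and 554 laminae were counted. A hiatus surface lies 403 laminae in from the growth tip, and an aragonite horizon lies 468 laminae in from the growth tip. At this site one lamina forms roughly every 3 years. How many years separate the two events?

468 − 403 = 65 laminae lie between the two events.
65 laminae at 3 years each span 65 × 3 = 195 years.

195 years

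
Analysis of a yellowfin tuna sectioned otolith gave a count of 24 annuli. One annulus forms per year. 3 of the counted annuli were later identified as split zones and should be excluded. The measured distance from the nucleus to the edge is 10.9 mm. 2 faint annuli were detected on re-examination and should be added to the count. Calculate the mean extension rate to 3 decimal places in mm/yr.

Adjusted count: 24 − 3 + 2 = 23 annuli.
10.9 mm over 23 years gives 10.9 / 23 ≈ 0.474 mm/yr.

0.474 mm/yr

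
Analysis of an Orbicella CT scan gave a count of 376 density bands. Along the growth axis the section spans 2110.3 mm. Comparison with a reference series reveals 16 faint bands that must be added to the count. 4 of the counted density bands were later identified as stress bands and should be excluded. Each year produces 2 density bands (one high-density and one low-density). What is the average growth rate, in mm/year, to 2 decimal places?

10.88 mm/year

Adjusted count: 376 − 4 + 16 = 388 density bands.
With 2 density bands per year, 388 / 2 = 194 years.
Mean rate = 2110.3 mm / 194 years ≈ 10.88 mm/year.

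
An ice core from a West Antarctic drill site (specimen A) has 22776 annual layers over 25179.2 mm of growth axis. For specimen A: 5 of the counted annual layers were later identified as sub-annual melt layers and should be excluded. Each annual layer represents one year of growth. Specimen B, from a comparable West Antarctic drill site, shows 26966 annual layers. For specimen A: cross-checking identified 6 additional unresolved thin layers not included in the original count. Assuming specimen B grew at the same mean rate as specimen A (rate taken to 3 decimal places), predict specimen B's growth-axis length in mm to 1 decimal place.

29797.4 mm

Specimen A: true annual layer count = 22776 − 5 + 6 = 22777.
A: Mean rate = 25179.2 mm / 22777 years ≈ 1.105 mm/year.
For B, 1.105 mm/year × 26966 years = 29797.4 mm.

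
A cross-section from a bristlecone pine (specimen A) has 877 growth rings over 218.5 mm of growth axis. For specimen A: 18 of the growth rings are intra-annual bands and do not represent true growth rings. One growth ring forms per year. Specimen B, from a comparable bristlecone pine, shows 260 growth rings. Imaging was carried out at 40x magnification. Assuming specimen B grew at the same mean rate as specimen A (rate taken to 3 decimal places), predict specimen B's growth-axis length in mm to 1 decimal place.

Specimen A: correcting the raw count gives 877 − 18 = 859 true growth rings.
A: Mean rate = 218.5 mm / 859 years ≈ 0.254 mm per year.
For B, 0.254 mm/year × 260 years = 66.0 mm.

66.0 mm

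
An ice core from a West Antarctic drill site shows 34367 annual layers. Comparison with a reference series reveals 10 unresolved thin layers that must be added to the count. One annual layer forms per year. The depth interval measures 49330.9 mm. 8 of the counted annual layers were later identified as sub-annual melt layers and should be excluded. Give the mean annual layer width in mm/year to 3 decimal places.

1.435 mm/year

After corrections the count is 34367 − 8 + 10 = 34369 annual layers.
49330.9 mm over 34369 years gives 49330.9 / 34369 ≈ 1.435 mm/year.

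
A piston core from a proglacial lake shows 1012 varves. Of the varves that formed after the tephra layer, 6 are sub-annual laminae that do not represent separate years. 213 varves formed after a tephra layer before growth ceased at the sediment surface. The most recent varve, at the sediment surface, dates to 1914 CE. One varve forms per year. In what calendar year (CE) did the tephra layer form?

213 varves formed after the tephra layer.
Removing the 6 false varves leaves 213 − 6 = 207 true varves beyond the tephra layer.
Counting back 207 years from 1914 CE places the tephra layer in 1914 − 207 = 1707 CE.

1707 CE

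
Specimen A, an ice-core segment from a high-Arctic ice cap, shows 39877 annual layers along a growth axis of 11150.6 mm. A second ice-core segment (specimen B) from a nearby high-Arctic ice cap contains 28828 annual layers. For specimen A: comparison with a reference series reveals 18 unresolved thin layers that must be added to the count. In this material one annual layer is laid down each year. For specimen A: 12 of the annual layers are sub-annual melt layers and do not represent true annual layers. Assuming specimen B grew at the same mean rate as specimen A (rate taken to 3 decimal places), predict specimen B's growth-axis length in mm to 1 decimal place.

Specimen A: adjusted count: 39877 − 12 + 18 = 39883 annual layers.
A: Mean rate = 11150.6 mm / 39883 years ≈ 0.280 mm/year.
For B, 0.280 mm/year × 28828 years = 8071.8 mm.

8071.8 mm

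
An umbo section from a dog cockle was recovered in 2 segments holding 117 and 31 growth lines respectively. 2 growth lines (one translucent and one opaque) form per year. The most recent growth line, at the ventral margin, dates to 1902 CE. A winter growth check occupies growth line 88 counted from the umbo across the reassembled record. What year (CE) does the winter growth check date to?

Total growth lines = 117 + 31 = 148.
148 − 88 = 60 growth lines lie beyond the winter growth check toward the ventral margin.
60 growth lines at 2 per year is 60 / 2 = 30 years.
Counting back 30 years from 1902 CE places the winter growth check in 1902 − 30 = 1872 CE.

1872 CE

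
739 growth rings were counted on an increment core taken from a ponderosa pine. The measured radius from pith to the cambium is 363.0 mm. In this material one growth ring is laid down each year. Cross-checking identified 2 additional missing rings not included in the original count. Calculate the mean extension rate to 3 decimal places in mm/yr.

0.490 mm/yr

After corrections the count is 739 + 2 = 741 growth rings.
Mean rate = 363.0 mm / 741 years ≈ 0.490 mm/yr.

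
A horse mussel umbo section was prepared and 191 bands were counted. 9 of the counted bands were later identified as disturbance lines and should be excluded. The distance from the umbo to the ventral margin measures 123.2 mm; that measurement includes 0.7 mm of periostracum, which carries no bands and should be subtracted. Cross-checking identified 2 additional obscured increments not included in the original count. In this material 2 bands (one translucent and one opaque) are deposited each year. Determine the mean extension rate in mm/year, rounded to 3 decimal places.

1.332 mm/year

True band count = 191 − 9 + 2 = 184.
Dividing by 2 bands per year: 184 / 2 = 92 years.
Removing the 0.7 mm offcut leaves 123.2 − 0.7 = 122.5 mm.
Mean rate = 122.5 mm / 92 years ≈ 1.332 mm/year.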